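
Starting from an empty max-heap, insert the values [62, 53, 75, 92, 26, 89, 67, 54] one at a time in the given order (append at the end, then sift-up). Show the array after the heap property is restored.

[92, 75, 89, 54, 26, 62, 67, 53]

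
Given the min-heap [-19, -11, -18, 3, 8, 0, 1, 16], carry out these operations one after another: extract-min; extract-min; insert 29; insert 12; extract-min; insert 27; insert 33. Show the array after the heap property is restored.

extract-min → returns -19:
  remove root -19; move last element 16 to root → [16, -11, -18, 3, 8, 0, 1]
  16 vs smaller child -18 at index 2, swap → [-18, -11, 16, 3, 8, 0, 1]
  16 vs smaller child 0 at index 5, swap → [-18, -11, 0, 3, 8, 16, 1]
extract-min → returns -18:
  remove root -18; move last element 1 to root → [1, -11, 0, 3, 8, 16]
  1 vs smaller child -11 at index 1, swap → [-11, 1, 0, 3, 8, 16]
insert 29:
  append 29 at index 6 → [-11, 1, 0, 3, 8, 16, 29] (no swap needed)
insert 12:
  append 12 at index 7 → [-11, 1, 0, 3, 8, 16, 29, 12] (no swap needed)
extract-min → returns -11:
  remove root -11; move last element 12 to root → [12, 1, 0, 3, 8, 16, 29]
  12 vs smaller child 0 at index 2, swap → [0, 1, 12, 3, 8, 16, 29]
insert 27:
  append 27 at index 7 → [0, 1, 12, 3, 8, 16, 29, 27] (no swap needed)
insert 33:
  append 33 at index 8 → [0, 1, 12, 3, 8, 16, 29, 27, 33] (no swap needed)

[0, 1, 12, 3, 8, 16, 29, 27, 33]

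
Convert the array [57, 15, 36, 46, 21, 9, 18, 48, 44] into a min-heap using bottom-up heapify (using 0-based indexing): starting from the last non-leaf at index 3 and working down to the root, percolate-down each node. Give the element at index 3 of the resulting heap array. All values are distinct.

sift down from index 3:
  46 vs smaller child 44 at index 8, swap → [57, 15, 36, 44, 21, 9, 18, 48, 46]
sift down from index 2:
  36 vs smaller child 9 at index 5, swap → [57, 15, 9, 44, 21, 36, 18, 48, 46]
sift down from index 1: already satisfies heap property
sift down from index 0:
  57 vs smaller child 9 at index 2, swap → [9, 15, 57, 44, 21, 36, 18, 48, 46]
  57 vs smaller child 18 at index 6, swap → [9, 15, 18, 44, 21, 36, 57, 48, 46]
resulting array: [9, 15, 18, 44, 21, 36, 57, 48, 46]

44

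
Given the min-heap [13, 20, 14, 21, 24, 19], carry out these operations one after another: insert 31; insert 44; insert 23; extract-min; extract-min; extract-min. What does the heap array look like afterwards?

insert 31:
  append 31 at index 6 → [13, 20, 14, 21, 24, 19, 31] (no swap needed)
insert 44:
  append 44 at index 7 → [13, 20, 14, 21, 24, 19, 31, 44] (no swap needed)
insert 23:
  append 23 at index 8 → [13, 20, 14, 21, 24, 19, 31, 44, 23] (no swap needed)
extract-min → returns 13:
  remove root 13; move last element 23 to root → [23, 20, 14, 21, 24, 19, 31, 44]
  23 vs smaller child 14 at index 2, swap → [14, 20, 23, 21, 24, 19, 31, 44]
  23 vs smaller child 19 at index 5, swap → [14, 20, 19, 21, 24, 23, 31, 44]
extract-min → returns 14:
  remove root 14; move last element 44 to root → [44, 20, 19, 21, 24, 23, 31]
  44 vs smaller child 19 at index 2, swap → [19, 20, 44, 21, 24, 23, 31]
  44 vs smaller child 23 at index 5, swap → [19, 20, 23, 21, 24, 44, 31]
extract-min → returns 19:
  remove root 19; move last element 31 to root → [31, 20, 23, 21, 24, 44]
  31 vs smaller child 20 at index 1, swap → [20, 31, 23, 21, 24, 44]
  31 vs smaller child 21 at index 3, swap → [20, 21, 23, 31, 24, 44]

[20, 21, 23, 31, 24, 44]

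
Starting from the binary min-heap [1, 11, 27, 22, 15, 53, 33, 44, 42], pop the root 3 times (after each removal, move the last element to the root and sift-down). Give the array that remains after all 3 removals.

extract-min #1 returns 1:
  remove root 1; move last element 42 to root → [42, 11, 27, 22, 15, 53, 33, 44]
  42 vs smaller child 11 at index 1, swap → [11, 42, 27, 22, 15, 53, 33, 44]
  42 vs smaller child 15 at index 4, swap → [11, 15, 27, 22, 42, 53, 33, 44]
extract-min #2 returns 11:
  remove root 11; move last element 44 to root → [44, 15, 27, 22, 42, 53, 33]
  44 vs smaller child 15 at index 1, swap → [15, 44, 27, 22, 42, 53, 33]
  44 vs smaller child 22 at index 3, swap → [15, 22, 27, 44, 42, 53, 33]
extract-min #3 returns 15:
  remove root 15; move last element 33 to root → [33, 22, 27, 44, 42, 53]
  33 vs smaller child 22 at index 1, swap → [22, 33, 27, 44, 42, 53]

[22, 33, 27, 44, 42, 53]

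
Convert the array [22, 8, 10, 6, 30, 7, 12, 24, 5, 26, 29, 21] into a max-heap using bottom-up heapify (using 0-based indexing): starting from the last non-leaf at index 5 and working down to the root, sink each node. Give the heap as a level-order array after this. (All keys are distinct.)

[30, 29, 21, 24, 26, 10, 12, 6, 5, 22, 8, 7]

sift down from index 5:
  7 vs only child 21 at index 11, swap → [22, 8, 10, 6, 30, 21, 12, 24, 5, 26, 29, 7]
sift down from index 4: already satisfies heap property
sift down from index 3:
  6 vs larger child 24 at index 7, swap → [22, 8, 10, 24, 30, 21, 12, 6, 5, 26, 29, 7]
sift down from index 2:
  10 vs larger child 21 at index 5, swap → [22, 8, 21, 24, 30, 10, 12, 6, 5, 26, 29, 7]
sift down from index 1:
  8 vs larger child 30 at index 4, swap → [22, 30, 21, 24, 8, 10, 12, 6, 5, 26, 29, 7]
  8 vs larger child 29 at index 10, swap → [22, 30, 21, 24, 29, 10, 12, 6, 5, 26, 8, 7]
sift down from index 0:
  22 vs larger child 30 at index 1, swap → [30, 22, 21, 24, 29, 10, 12, 6, 5, 26, 8, 7]
  22 vs larger child 29 at index 4, swap → [30, 29, 21, 24, 22, 10, 12, 6, 5, 26, 8, 7]
  22 vs larger child 26 at index 9, swap → [30, 29, 21, 24, 26, 10, 12, 6, 5, 22, 8, 7]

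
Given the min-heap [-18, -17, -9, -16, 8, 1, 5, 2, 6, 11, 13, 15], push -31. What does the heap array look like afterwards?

append -31 at index 12 → [-18, -17, -9, -16, 8, 1, 5, 2, 6, 11, 13, 15, -31]
-31 < parent 1 at index 5, swap → [-18, -17, -9, -16, 8, -31, 5, 2, 6, 11, 13, 15, 1]
-31 < parent -9 at index 2, swap → [-18, -17, -31, -16, 8, -9, 5, 2, 6, 11, 13, 15, 1]
-31 < parent -18 at index 0, swap → [-31, -17, -18, -16, 8, -9, 5, 2, 6, 11, 13, 15, 1]

[-31, -17, -18, -16, 8, -9, 5, 2, 6, 11, 13, 15, 1]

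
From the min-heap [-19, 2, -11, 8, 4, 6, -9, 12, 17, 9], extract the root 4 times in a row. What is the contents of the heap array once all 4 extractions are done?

[4, 8, 6, 9, 12, 17]

extract-min #1 returns -19:
  remove root -19; move last element 9 to root → [9, 2, -11, 8, 4, 6, -9, 12, 17]
  9 vs smaller child -11 at index 2, swap → [-11, 2, 9, 8, 4, 6, -9, 12, 17]
  9 vs smaller child -9 at index 6, swap → [-11, 2, -9, 8, 4, 6, 9, 12, 17]
extract-min #2 returns -11:
  remove root -11; move last element 17 to root → [17, 2, -9, 8, 4, 6, 9, 12]
  17 vs smaller child -9 at index 2, swap → [-9, 2, 17, 8, 4, 6, 9, 12]
  17 vs smaller child 6 at index 5, swap → [-9, 2, 6, 8, 4, 17, 9, 12]
extract-min #3 returns -9:
  remove root -9; move last element 12 to root → [12, 2, 6, 8, 4, 17, 9]
  12 vs smaller child 2 at index 1, swap → [2, 12, 6, 8, 4, 17, 9]
  12 vs smaller child 4 at index 4, swap → [2, 4, 6, 8, 12, 17, 9]
extract-min #4 returns 2:
  remove root 2; move last element 9 to root → [9, 4, 6, 8, 12, 17]
  9 vs smaller child 4 at index 1, swap → [4, 9, 6, 8, 12, 17]
  9 vs smaller child 8 at index 3, swap → [4, 8, 6, 9, 12, 17]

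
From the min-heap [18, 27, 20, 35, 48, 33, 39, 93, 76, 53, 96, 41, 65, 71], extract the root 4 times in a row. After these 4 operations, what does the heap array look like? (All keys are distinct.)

[35, 48, 39, 65, 53, 41, 71, 93, 76, 96]

extract-min #1 returns 18:
  remove root 18; move last element 71 to root → [71, 27, 20, 35, 48, 33, 39, 93, 76, 53, 96, 41, 65]
  71 vs smaller child 20 at index 2, swap → [20, 27, 71, 35, 48, 33, 39, 93, 76, 53, 96, 41, 65]
  71 vs smaller child 33 at index 5, swap → [20, 27, 33, 35, 48, 71, 39, 93, 76, 53, 96, 41, 65]
  71 vs smaller child 41 at index 11, swap → [20, 27, 33, 35, 48, 41, 39, 93, 76, 53, 96, 71, 65]
extract-min #2 returns 20:
  remove root 20; move last element 65 to root → [65, 27, 33, 35, 48, 41, 39, 93, 76, 53, 96, 71]
  65 vs smaller child 27 at index 1, swap → [27, 65, 33, 35, 48, 41, 39, 93, 76, 53, 96, 71]
  65 vs smaller child 35 at index 3, swap → [27, 35, 33, 65, 48, 41, 39, 93, 76, 53, 96, 71]
extract-min #3 returns 27:
  remove root 27; move last element 71 to root → [71, 35, 33, 65, 48, 41, 39, 93, 76, 53, 96]
  71 vs smaller child 33 at index 2, swap → [33, 35, 71, 65, 48, 41, 39, 93, 76, 53, 96]
  71 vs smaller child 39 at index 6, swap → [33, 35, 39, 65, 48, 41, 71, 93, 76, 53, 96]
extract-min #4 returns 33:
  remove root 33; move last element 96 to root → [96, 35, 39, 65, 48, 41, 71, 93, 76, 53]
  96 vs smaller child 35 at index 1, swap → [35, 96, 39, 65, 48, 41, 71, 93, 76, 53]
  96 vs smaller child 48 at index 4, swap → [35, 48, 39, 65, 96, 41, 71, 93, 76, 53]
  96 vs only child 53 at index 9, swap → [35, 48, 39, 65, 53, 41, 71, 93, 76, 96]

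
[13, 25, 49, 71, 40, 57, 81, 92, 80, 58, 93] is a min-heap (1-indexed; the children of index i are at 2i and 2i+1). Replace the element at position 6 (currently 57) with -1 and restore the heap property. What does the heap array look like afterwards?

[-1, 25, 13, 71, 40, 49, 81, 92, 80, 58, 93]

set index 6 from 57 to -1 → [13, 25, 49, 71, 40, -1, 81, 92, 80, 58, 93]
-1 < parent 49 at index 3, swap → [13, 25, -1, 71, 40, 49, 81, 92, 80, 58, 93]
-1 < parent 13 at index 1, swap → [-1, 25, 13, 71, 40, 49, 81, 92, 80, 58, 93]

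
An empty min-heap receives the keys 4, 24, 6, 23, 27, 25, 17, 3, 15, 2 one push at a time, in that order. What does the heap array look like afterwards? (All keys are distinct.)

[2, 3, 6, 15, 4, 25, 17, 24, 23, 27]

Insert 4:
  append 4 at index 0 → [4] (no swap needed)
Insert 24:
  append 24 at index 1 → [4, 24] (no swap needed)
Insert 6:
  append 6 at index 2 → [4, 24, 6] (no swap needed)
Insert 23:
  append 23 at index 3 → [4, 24, 6, 23]
  23 < parent 24 at index 1, swap → [4, 23, 6, 24]
Insert 27:
  append 27 at index 4 → [4, 23, 6, 24, 27] (no swap needed)
Insert 25:
  append 25 at index 5 → [4, 23, 6, 24, 27, 25] (no swap needed)
Insert 17:
  append 17 at index 6 → [4, 23, 6, 24, 27, 25, 17] (no swap needed)
Insert 3:
  append 3 at index 7 → [4, 23, 6, 24, 27, 25, 17, 3]
  3 < parent 24 at index 3, swap → [4, 23, 6, 3, 27, 25, 17, 24]
  3 < parent 23 at index 1, swap → [4, 3, 6, 23, 27, 25, 17, 24]
  3 < parent 4 at index 0, swap → [3, 4, 6, 23, 27, 25, 17, 24]
Insert 15:
  append 15 at index 8 → [3, 4, 6, 23, 27, 25, 17, 24, 15]
  15 < parent 23 at index 3, swap → [3, 4, 6, 15, 27, 25, 17, 24, 23]
Insert 2:
  append 2 at index 9 → [3, 4, 6, 15, 27, 25, 17, 24, 23, 2]
  2 < parent 27 at index 4, swap → [3, 4, 6, 15, 2, 25, 17, 24, 23, 27]
  2 < parent 4 at index 1, swap → [3, 2, 6, 15, 4, 25, 17, 24, 23, 27]
  2 < parent 3 at index 0, swap → [2, 3, 6, 15, 4, 25, 17, 24, 23, 27]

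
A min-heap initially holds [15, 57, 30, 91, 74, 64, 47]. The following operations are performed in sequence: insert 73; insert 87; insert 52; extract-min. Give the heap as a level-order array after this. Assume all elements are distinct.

[30, 52, 47, 73, 57, 64, 74, 91, 87]

insert 73:
  append 73 at index 7 → [15, 57, 30, 91, 74, 64, 47, 73]
  73 < parent 91 at index 3, swap → [15, 57, 30, 73, 74, 64, 47, 91]
insert 87:
  append 87 at index 8 → [15, 57, 30, 73, 74, 64, 47, 91, 87] (no swap needed)
insert 52:
  append 52 at index 9 → [15, 57, 30, 73, 74, 64, 47, 91, 87, 52]
  52 < parent 74 at index 4, swap → [15, 57, 30, 73, 52, 64, 47, 91, 87, 74]
  52 < parent 57 at index 1, swap → [15, 52, 30, 73, 57, 64, 47, 91, 87, 74]
extract-min → returns 15:
  remove root 15; move last element 74 to root → [74, 52, 30, 73, 57, 64, 47, 91, 87]
  74 vs smaller child 30 at index 2, swap → [30, 52, 74, 73, 57, 64, 47, 91, 87]
  74 vs smaller child 47 at index 6, swap → [30, 52, 47, 73, 57, 64, 74, 91, 87]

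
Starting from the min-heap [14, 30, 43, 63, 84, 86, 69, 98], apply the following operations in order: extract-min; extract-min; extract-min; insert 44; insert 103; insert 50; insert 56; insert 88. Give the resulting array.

extract-min → returns 14:
  remove root 14; move last element 98 to root → [98, 30, 43, 63, 84, 86, 69]
  98 vs smaller child 30 at index 1, swap → [30, 98, 43, 63, 84, 86, 69]
  98 vs smaller child 63 at index 3, swap → [30, 63, 43, 98, 84, 86, 69]
extract-min → returns 30:
  remove root 30; move last element 69 to root → [69, 63, 43, 98, 84, 86]
  69 vs smaller child 43 at index 2, swap → [43, 63, 69, 98, 84, 86]
extract-min → returns 43:
  remove root 43; move last element 86 to root → [86, 63, 69, 98, 84]
  86 vs smaller child 63 at index 1, swap → [63, 86, 69, 98, 84]
  86 vs smaller child 84 at index 4, swap → [63, 84, 69, 98, 86]
insert 44:
  append 44 at index 5 → [63, 84, 69, 98, 86, 44]
  44 < parent 69 at index 2, swap → [63, 84, 44, 98, 86, 69]
  44 < parent 63 at index 0, swap → [44, 84, 63, 98, 86, 69]
insert 103:
  append 103 at index 6 → [44, 84, 63, 98, 86, 69, 103] (no swap needed)
insert 50:
  append 50 at index 7 → [44, 84, 63, 98, 86, 69, 103, 50]
  50 < parent 98 at index 3, swap → [44, 84, 63, 50, 86, 69, 103, 98]
  50 < parent 84 at index 1, swap → [44, 50, 63, 84, 86, 69, 103, 98]
insert 56:
  append 56 at index 8 → [44, 50, 63, 84, 86, 69, 103, 98, 56]
  56 < parent 84 at index 3, swap → [44, 50, 63, 56, 86, 69, 103, 98, 84]
insert 88:
  append 88 at index 9 → [44, 50, 63, 56, 86, 69, 103, 98, 84, 88] (no swap needed)

[44, 50, 63, 56, 86, 69, 103, 98, 84, 88]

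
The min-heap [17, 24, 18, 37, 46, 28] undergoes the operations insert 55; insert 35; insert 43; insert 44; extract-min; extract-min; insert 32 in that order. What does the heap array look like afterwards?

[24, 32, 28, 35, 44, 46, 55, 43, 37]

insert 55:
  append 55 at index 6 → [17, 24, 18, 37, 46, 28, 55] (no swap needed)
insert 35:
  append 35 at index 7 → [17, 24, 18, 37, 46, 28, 55, 35]
  35 < parent 37 at index 3, swap → [17, 24, 18, 35, 46, 28, 55, 37]
insert 43:
  append 43 at index 8 → [17, 24, 18, 35, 46, 28, 55, 37, 43] (no swap needed)
insert 44:
  append 44 at index 9 → [17, 24, 18, 35, 46, 28, 55, 37, 43, 44]
  44 < parent 46 at index 4, swap → [17, 24, 18, 35, 44, 28, 55, 37, 43, 46]
extract-min → returns 17:
  remove root 17; move last element 46 to root → [46, 24, 18, 35, 44, 28, 55, 37, 43]
  46 vs smaller child 18 at index 2, swap → [18, 24, 46, 35, 44, 28, 55, 37, 43]
  46 vs smaller child 28 at index 5, swap → [18, 24, 28, 35, 44, 46, 55, 37, 43]
extract-min → returns 18:
  remove root 18; move last element 43 to root → [43, 24, 28, 35, 44, 46, 55, 37]
  43 vs smaller child 24 at index 1, swap → [24, 43, 28, 35, 44, 46, 55, 37]
  43 vs smaller child 35 at index 3, swap → [24, 35, 28, 43, 44, 46, 55, 37]
  43 vs only child 37 at index 7, swap → [24, 35, 28, 37, 44, 46, 55, 43]
insert 32:
  append 32 at index 8 → [24, 35, 28, 37, 44, 46, 55, 43, 32]
  32 < parent 37 at index 3, swap → [24, 35, 28, 32, 44, 46, 55, 43, 37]
  32 < parent 35 at index 1, swap → [24, 32, 28, 35, 44, 46, 55, 43, 37]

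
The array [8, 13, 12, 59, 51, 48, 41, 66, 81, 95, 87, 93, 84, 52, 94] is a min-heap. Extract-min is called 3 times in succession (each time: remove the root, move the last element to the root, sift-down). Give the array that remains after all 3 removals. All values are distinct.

extract-min #1 returns 8:
  remove root 8; move last element 94 to root → [94, 13, 12, 59, 51, 48, 41, 66, 81, 95, 87, 93, 84, 52]
  94 vs smaller child 12 at index 2, swap → [12, 13, 94, 59, 51, 48, 41, 66, 81, 95, 87, 93, 84, 52]
  94 vs smaller child 41 at index 6, swap → [12, 13, 41, 59, 51, 48, 94, 66, 81, 95, 87, 93, 84, 52]
  94 vs only child 52 at index 13, swap → [12, 13, 41, 59, 51, 48, 52, 66, 81, 95, 87, 93, 84, 94]
extract-min #2 returns 12:
  remove root 12; move last element 94 to root → [94, 13, 41, 59, 51, 48, 52, 66, 81, 95, 87, 93, 84]
  94 vs smaller child 13 at index 1, swap → [13, 94, 41, 59, 51, 48, 52, 66, 81, 95, 87, 93, 84]
  94 vs smaller child 51 at index 4, swap → [13, 51, 41, 59, 94, 48, 52, 66, 81, 95, 87, 93, 84]
  94 vs smaller child 87 at index 10, swap → [13, 51, 41, 59, 87, 48, 52, 66, 81, 95, 94, 93, 84]
extract-min #3 returns 13:
  remove root 13; move last element 84 to root → [84, 51, 41, 59, 87, 48, 52, 66, 81, 95, 94, 93]
  84 vs smaller child 41 at index 2, swap → [41, 51, 84, 59, 87, 48, 52, 66, 81, 95, 94, 93]
  84 vs smaller child 48 at index 5, swap → [41, 51, 48, 59, 87, 84, 52, 66, 81, 95, 94, 93]

[41, 51, 48, 59, 87, 84, 52, 66, 81, 95, 94, 93]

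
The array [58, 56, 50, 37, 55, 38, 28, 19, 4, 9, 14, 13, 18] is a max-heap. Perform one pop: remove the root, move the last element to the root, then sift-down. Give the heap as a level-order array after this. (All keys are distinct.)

[56, 55, 50, 37, 18, 38, 28, 19, 4, 9, 14, 13]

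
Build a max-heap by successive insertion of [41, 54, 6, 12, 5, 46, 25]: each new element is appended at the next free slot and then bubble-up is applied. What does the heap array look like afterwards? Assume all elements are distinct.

Insert 41:
  append 41 at index 0 → [41] (no swap needed)
Insert 54:
  append 54 at index 1 → [41, 54]
  54 > parent 41 at index 0, swap → [54, 41]
Insert 6:
  append 6 at index 2 → [54, 41, 6] (no swap needed)
Insert 12:
  append 12 at index 3 → [54, 41, 6, 12] (no swap needed)
Insert 5:
  append 5 at index 4 → [54, 41, 6, 12, 5] (no swap needed)
Insert 46:
  append 46 at index 5 → [54, 41, 6, 12, 5, 46]
  46 > parent 6 at index 2, swap → [54, 41, 46, 12, 5, 6]
Insert 25:
  append 25 at index 6 → [54, 41, 46, 12, 5, 6, 25] (no swap needed)

[54, 41, 46, 12, 5, 6, 25]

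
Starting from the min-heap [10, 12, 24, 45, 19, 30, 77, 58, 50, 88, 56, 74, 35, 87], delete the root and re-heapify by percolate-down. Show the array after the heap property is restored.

remove root 10; move last element 87 to root → [87, 12, 24, 45, 19, 30, 77, 58, 50, 88, 56, 74, 35]
87 vs smaller child 12 at index 1, swap → [12, 87, 24, 45, 19, 30, 77, 58, 50, 88, 56, 74, 35]
87 vs smaller child 19 at index 4, swap → [12, 19, 24, 45, 87, 30, 77, 58, 50, 88, 56, 74, 35]
87 vs smaller child 56 at index 10, swap → [12, 19, 24, 45, 56, 30, 77, 58, 50, 88, 87, 74, 35]

[12, 19, 24, 45, 56, 30, 77, 58, 50, 88, 87, 74, 35]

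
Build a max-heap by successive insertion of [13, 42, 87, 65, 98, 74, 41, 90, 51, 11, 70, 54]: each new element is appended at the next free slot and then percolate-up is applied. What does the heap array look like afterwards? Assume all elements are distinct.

[98, 90, 74, 87, 70, 54, 41, 13, 51, 11, 65, 42]

Insert 13:
  append 13 at index 0 → [13] (no swap needed)
Insert 42:
  append 42 at index 1 → [13, 42]
  42 > parent 13 at index 0, swap → [42, 13]
Insert 87:
  append 87 at index 2 → [42, 13, 87]
  87 > parent 42 at index 0, swap → [87, 13, 42]
Insert 65:
  append 65 at index 3 → [87, 13, 42, 65]
  65 > parent 13 at index 1, swap → [87, 65, 42, 13]
Insert 98:
  append 98 at index 4 → [87, 65, 42, 13, 98]
  98 > parent 65 at index 1, swap → [87, 98, 42, 13, 65]
  98 > parent 87 at index 0, swap → [98, 87, 42, 13, 65]
Insert 74:
  append 74 at index 5 → [98, 87, 42, 13, 65, 74]
  74 > parent 42 at index 2, swap → [98, 87, 74, 13, 65, 42]
Insert 41:
  append 41 at index 6 → [98, 87, 74, 13, 65, 42, 41] (no swap needed)
Insert 90:
  append 90 at index 7 → [98, 87, 74, 13, 65, 42, 41, 90]
  90 > parent 13 at index 3, swap → [98, 87, 74, 90, 65, 42, 41, 13]
  90 > parent 87 at index 1, swap → [98, 90, 74, 87, 65, 42, 41, 13]
Insert 51:
  append 51 at index 8 → [98, 90, 74, 87, 65, 42, 41, 13, 51] (no swap needed)
Insert 11:
  append 11 at index 9 → [98, 90, 74, 87, 65, 42, 41, 13, 51, 11] (no swap needed)
Insert 70:
  append 70 at index 10 → [98, 90, 74, 87, 65, 42, 41, 13, 51, 11, 70]
  70 > parent 65 at index 4, swap → [98, 90, 74, 87, 70, 42, 41, 13, 51, 11, 65]
Insert 54:
  append 54 at index 11 → [98, 90, 74, 87, 70, 42, 41, 13, 51, 11, 65, 54]
  54 > parent 42 at index 5, swap → [98, 90, 74, 87, 70, 54, 41, 13, 51, 11, 65, 42]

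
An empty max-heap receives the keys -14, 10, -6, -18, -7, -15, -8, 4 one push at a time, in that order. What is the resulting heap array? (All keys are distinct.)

Insert -14:
  append -14 at index 0 → [-14] (no swap needed)
Insert 10:
  append 10 at index 1 → [-14, 10]
  10 > parent -14 at index 0, swap → [10, -14]
Insert -6:
  append -6 at index 2 → [10, -14, -6] (no swap needed)
Insert -18:
  append -18 at index 3 → [10, -14, -6, -18] (no swap needed)
Insert -7:
  append -7 at index 4 → [10, -14, -6, -18, -7]
  -7 > parent -14 at index 1, swap → [10, -7, -6, -18, -14]
Insert -15:
  append -15 at index 5 → [10, -7, -6, -18, -14, -15] (no swap needed)
Insert -8:
  append -8 at index 6 → [10, -7, -6, -18, -14, -15, -8] (no swap needed)
Insert 4:
  append 4 at index 7 → [10, -7, -6, -18, -14, -15, -8, 4]
  4 > parent -18 at index 3, swap → [10, -7, -6, 4, -14, -15, -8, -18]
  4 > parent -7 at index 1, swap → [10, 4, -6, -7, -14, -15, -8, -18]

[10, 4, -6, -7, -14, -15, -8, -18]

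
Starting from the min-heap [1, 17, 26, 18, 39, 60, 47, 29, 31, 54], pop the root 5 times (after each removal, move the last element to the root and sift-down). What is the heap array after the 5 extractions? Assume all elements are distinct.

[31, 39, 47, 54, 60]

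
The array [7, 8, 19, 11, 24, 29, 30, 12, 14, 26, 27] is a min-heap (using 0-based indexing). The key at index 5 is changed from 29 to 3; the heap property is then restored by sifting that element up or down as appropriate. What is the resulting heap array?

set index 5 from 29 to 3 → [7, 8, 19, 11, 24, 3, 30, 12, 14, 26, 27]
3 < parent 19 at index 2, swap → [7, 8, 3, 11, 24, 19, 30, 12, 14, 26, 27]
3 < parent 7 at index 0, swap → [3, 8, 7, 11, 24, 19, 30, 12, 14, 26, 27]

[3, 8, 7, 11, 24, 19, 30, 12, 14, 26, 27]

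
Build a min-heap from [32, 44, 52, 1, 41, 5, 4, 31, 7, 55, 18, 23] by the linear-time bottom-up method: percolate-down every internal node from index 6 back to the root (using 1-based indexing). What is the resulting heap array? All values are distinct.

sift down from index 6: already satisfies heap property
sift down from index 5:
  41 vs smaller child 18 at index 11, swap → [32, 44, 52, 1, 18, 5, 4, 31, 7, 55, 41, 23]
sift down from index 4: already satisfies heap property
sift down from index 3:
  52 vs smaller child 4 at index 7, swap → [32, 44, 4, 1, 18, 5, 52, 31, 7, 55, 41, 23]
sift down from index 2:
  44 vs smaller child 1 at index 4, swap → [32, 1, 4, 44, 18, 5, 52, 31, 7, 55, 41, 23]
  44 vs smaller child 7 at index 9, swap → [32, 1, 4, 7, 18, 5, 52, 31, 44, 55, 41, 23]
sift down from index 1:
  32 vs smaller child 1 at index 2, swap → [1, 32, 4, 7, 18, 5, 52, 31, 44, 55, 41, 23]
  32 vs smaller child 7 at index 4, swap → [1, 7, 4, 32, 18, 5, 52, 31, 44, 55, 41, 23]
  32 vs smaller child 31 at index 8, swap → [1, 7, 4, 31, 18, 5, 52, 32, 44, 55, 41, 23]

[1, 7, 4, 31, 18, 5, 52, 32, 44, 55, 41, 23]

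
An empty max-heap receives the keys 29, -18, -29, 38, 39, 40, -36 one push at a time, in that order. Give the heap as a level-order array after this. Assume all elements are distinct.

[40, 38, 39, -18, 29, -29, -36]

Insert 29:
  append 29 at index 0 → [29] (no swap needed)
Insert -18:
  append -18 at index 1 → [29, -18] (no swap needed)
Insert -29:
  append -29 at index 2 → [29, -18, -29] (no swap needed)
Insert 38:
  append 38 at index 3 → [29, -18, -29, 38]
  38 > parent -18 at index 1, swap → [29, 38, -29, -18]
  38 > parent 29 at index 0, swap → [38, 29, -29, -18]
Insert 39:
  append 39 at index 4 → [38, 29, -29, -18, 39]
  39 > parent 29 at index 1, swap → [38, 39, -29, -18, 29]
  39 > parent 38 at index 0, swap → [39, 38, -29, -18, 29]
Insert 40:
  append 40 at index 5 → [39, 38, -29, -18, 29, 40]
  40 > parent -29 at index 2, swap → [39, 38, 40, -18, 29, -29]
  40 > parent 39 at index 0, swap → [40, 38, 39, -18, 29, -29]
Insert -36:
  append -36 at index 6 → [40, 38, 39, -18, 29, -29, -36] (no swap needed)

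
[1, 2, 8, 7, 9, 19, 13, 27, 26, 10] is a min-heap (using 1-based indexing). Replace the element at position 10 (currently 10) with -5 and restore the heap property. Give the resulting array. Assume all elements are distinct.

[-5, 1, 8, 7, 2, 19, 13, 27, 26, 9]

set index 10 from 10 to -5 → [1, 2, 8, 7, 9, 19, 13, 27, 26, -5]
-5 < parent 9 at index 5, swap → [1, 2, 8, 7, -5, 19, 13, 27, 26, 9]
-5 < parent 2 at index 2, swap → [1, -5, 8, 7, 2, 19, 13, 27, 26, 9]
-5 < parent 1 at index 1, swap → [-5, 1, 8, 7, 2, 19, 13, 27, 26, 9]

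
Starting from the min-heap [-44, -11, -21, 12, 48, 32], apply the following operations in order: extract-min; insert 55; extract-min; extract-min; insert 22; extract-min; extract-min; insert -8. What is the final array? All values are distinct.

extract-min → returns -44:
  remove root -44; move last element 32 to root → [32, -11, -21, 12, 48]
  32 vs smaller child -21 at index 2, swap → [-21, -11, 32, 12, 48]
insert 55:
  append 55 at index 5 → [-21, -11, 32, 12, 48, 55] (no swap needed)
extract-min → returns -21:
  remove root -21; move last element 55 to root → [55, -11, 32, 12, 48]
  55 vs smaller child -11 at index 1, swap → [-11, 55, 32, 12, 48]
  55 vs smaller child 12 at index 3, swap → [-11, 12, 32, 55, 48]
extract-min → returns -11:
  remove root -11; move last element 48 to root → [48, 12, 32, 55]
  48 vs smaller child 12 at index 1, swap → [12, 48, 32, 55]
insert 22:
  append 22 at index 4 → [12, 48, 32, 55, 22]
  22 < parent 48 at index 1, swap → [12, 22, 32, 55, 48]
extract-min → returns 12:
  remove root 12; move last element 48 to root → [48, 22, 32, 55]
  48 vs smaller child 22 at index 1, swap → [22, 48, 32, 55]
extract-min → returns 22:
  remove root 22; move last element 55 to root → [55, 48, 32]
  55 vs smaller child 32 at index 2, swap → [32, 48, 55]
insert -8:
  append -8 at index 3 → [32, 48, 55, -8]
  -8 < parent 48 at index 1, swap → [32, -8, 55, 48]
  -8 < parent 32 at index 0, swap → [-8, 32, 55, 48]

[-8, 32, 55, 48]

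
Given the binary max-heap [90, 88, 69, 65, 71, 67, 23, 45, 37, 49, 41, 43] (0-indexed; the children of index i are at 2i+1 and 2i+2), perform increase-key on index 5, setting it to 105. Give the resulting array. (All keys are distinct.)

[105, 88, 90, 65, 71, 69, 23, 45, 37, 49, 41, 43]

set index 5 from 67 to 105 → [90, 88, 69, 65, 71, 105, 23, 45, 37, 49, 41, 43]
105 > parent 69 at index 2, swap → [90, 88, 105, 65, 71, 69, 23, 45, 37, 49, 41, 43]
105 > parent 90 at index 0, swap → [105, 88, 90, 65, 71, 69, 23, 45, 37, 49, 41, 43]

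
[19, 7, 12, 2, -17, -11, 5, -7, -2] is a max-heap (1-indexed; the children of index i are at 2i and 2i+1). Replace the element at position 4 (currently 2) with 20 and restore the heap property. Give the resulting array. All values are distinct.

[20, 19, 12, 7, -17, -11, 5, -7, -2]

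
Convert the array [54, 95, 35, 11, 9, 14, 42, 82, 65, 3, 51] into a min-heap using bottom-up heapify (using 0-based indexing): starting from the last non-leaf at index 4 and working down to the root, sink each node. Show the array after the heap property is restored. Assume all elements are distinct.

sift down from index 4:
  9 vs smaller child 3 at index 9, swap → [54, 95, 35, 11, 3, 14, 42, 82, 65, 9, 51]
sift down from index 3: already satisfies heap property
sift down from index 2:
  35 vs smaller child 14 at index 5, swap → [54, 95, 14, 11, 3, 35, 42, 82, 65, 9, 51]
sift down from index 1:
  95 vs smaller child 3 at index 4, swap → [54, 3, 14, 11, 95, 35, 42, 82, 65, 9, 51]
  95 vs smaller child 9 at index 9, swap → [54, 3, 14, 11, 9, 35, 42, 82, 65, 95, 51]
sift down from index 0:
  54 vs smaller child 3 at index 1, swap → [3, 54, 14, 11, 9, 35, 42, 82, 65, 95, 51]
  54 vs smaller child 9 at index 4, swap → [3, 9, 14, 11, 54, 35, 42, 82, 65, 95, 51]
  54 vs smaller child 51 at index 10, swap → [3, 9, 14, 11, 51, 35, 42, 82, 65, 95, 54]

[3, 9, 14, 11, 51, 35, 42, 82, 65, 95, 54]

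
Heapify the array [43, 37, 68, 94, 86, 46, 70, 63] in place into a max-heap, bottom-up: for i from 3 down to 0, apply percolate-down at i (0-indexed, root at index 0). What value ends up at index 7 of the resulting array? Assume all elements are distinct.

sift down from index 3: already satisfies heap property
sift down from index 2:
  68 vs larger child 70 at index 6, swap → [43, 37, 70, 94, 86, 46, 68, 63]
sift down from index 1:
  37 vs larger child 94 at index 3, swap → [43, 94, 70, 37, 86, 46, 68, 63]
  37 vs only child 63 at index 7, swap → [43, 94, 70, 63, 86, 46, 68, 37]
sift down from index 0:
  43 vs larger child 94 at index 1, swap → [94, 43, 70, 63, 86, 46, 68, 37]
  43 vs larger child 86 at index 4, swap → [94, 86, 70, 63, 43, 46, 68, 37]
resulting array: [94, 86, 70, 63, 43, 46, 68, 37]

37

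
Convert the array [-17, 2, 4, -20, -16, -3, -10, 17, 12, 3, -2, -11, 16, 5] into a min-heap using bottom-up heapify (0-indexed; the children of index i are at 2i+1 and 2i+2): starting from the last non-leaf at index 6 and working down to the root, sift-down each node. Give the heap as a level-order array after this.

sift down from index 6: already satisfies heap property
sift down from index 5:
  -3 vs smaller child -11 at index 11, swap → [-17, 2, 4, -20, -16, -11, -10, 17, 12, 3, -2, -3, 16, 5]
sift down from index 4: already satisfies heap property
sift down from index 3: already satisfies heap property
sift down from index 2:
  4 vs smaller child -11 at index 5, swap → [-17, 2, -11, -20, -16, 4, -10, 17, 12, 3, -2, -3, 16, 5]
  4 vs smaller child -3 at index 11, swap → [-17, 2, -11, -20, -16, -3, -10, 17, 12, 3, -2, 4, 16, 5]
sift down from index 1:
  2 vs smaller child -20 at index 3, swap → [-17, -20, -11, 2, -16, -3, -10, 17, 12, 3, -2, 4, 16, 5]
sift down from index 0:
  -17 vs smaller child -20 at index 1, swap → [-20, -17, -11, 2, -16, -3, -10, 17, 12, 3, -2, 4, 16, 5]

[-20, -17, -11, 2, -16, -3, -10, 17, 12, 3, -2, 4, 16, 5]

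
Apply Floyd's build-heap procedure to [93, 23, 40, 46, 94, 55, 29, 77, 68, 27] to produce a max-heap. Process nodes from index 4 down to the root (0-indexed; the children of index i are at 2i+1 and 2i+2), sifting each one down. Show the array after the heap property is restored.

sift down from index 4: already satisfies heap property
sift down from index 3:
  46 vs larger child 77 at index 7, swap → [93, 23, 40, 77, 94, 55, 29, 46, 68, 27]
sift down from index 2:
  40 vs larger child 55 at index 5, swap → [93, 23, 55, 77, 94, 40, 29, 46, 68, 27]
sift down from index 1:
  23 vs larger child 94 at index 4, swap → [93, 94, 55, 77, 23, 40, 29, 46, 68, 27]
  23 vs only child 27 at index 9, swap → [93, 94, 55, 77, 27, 40, 29, 46, 68, 23]
sift down from index 0:
  93 vs larger child 94 at index 1, swap → [94, 93, 55, 77, 27, 40, 29, 46, 68, 23]

[94, 93, 55, 77, 27, 40, 29, 46, 68, 23]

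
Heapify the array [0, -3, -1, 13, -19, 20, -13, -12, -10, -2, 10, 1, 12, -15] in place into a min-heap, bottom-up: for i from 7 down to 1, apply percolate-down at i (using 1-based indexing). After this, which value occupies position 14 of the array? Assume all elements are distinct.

-1

sift down from index 7:
  -13 vs only child -15 at index 14, swap → [0, -3, -1, 13, -19, 20, -15, -12, -10, -2, 10, 1, 12, -13]
sift down from index 6:
  20 vs smaller child 1 at index 12, swap → [0, -3, -1, 13, -19, 1, -15, -12, -10, -2, 10, 20, 12, -13]
sift down from index 5: already satisfies heap property
sift down from index 4:
  13 vs smaller child -12 at index 8, swap → [0, -3, -1, -12, -19, 1, -15, 13, -10, -2, 10, 20, 12, -13]
sift down from index 3:
  -1 vs smaller child -15 at index 7, swap → [0, -3, -15, -12, -19, 1, -1, 13, -10, -2, 10, 20, 12, -13]
  -1 vs only child -13 at index 14, swap → [0, -3, -15, -12, -19, 1, -13, 13, -10, -2, 10, 20, 12, -1]
sift down from index 2:
  -3 vs smaller child -19 at index 5, swap → [0, -19, -15, -12, -3, 1, -13, 13, -10, -2, 10, 20, 12, -1]
sift down from index 1:
  0 vs smaller child -19 at index 2, swap → [-19, 0, -15, -12, -3, 1, -13, 13, -10, -2, 10, 20, 12, -1]
  0 vs smaller child -12 at index 4, swap → [-19, -12, -15, 0, -3, 1, -13, 13, -10, -2, 10, 20, 12, -1]
  0 vs smaller child -10 at index 9, swap → [-19, -12, -15, -10, -3, 1, -13, 13, 0, -2, 10, 20, 12, -1]
resulting array: [-19, -12, -15, -10, -3, 1, -13, 13, 0, -2, 10, 20, 12, -1]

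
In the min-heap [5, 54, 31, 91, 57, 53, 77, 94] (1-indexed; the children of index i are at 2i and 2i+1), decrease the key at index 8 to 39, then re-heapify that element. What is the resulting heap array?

[5, 39, 31, 54, 57, 53, 77, 91]

set index 8 from 94 to 39 → [5, 54, 31, 91, 57, 53, 77, 39]
39 < parent 91 at index 4, swap → [5, 54, 31, 39, 57, 53, 77, 91]
39 < parent 54 at index 2, swap → [5, 39, 31, 54, 57, 53, 77, 91]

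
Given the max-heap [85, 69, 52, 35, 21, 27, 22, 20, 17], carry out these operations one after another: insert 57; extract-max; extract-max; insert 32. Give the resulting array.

[57, 35, 52, 32, 21, 27, 22, 17, 20]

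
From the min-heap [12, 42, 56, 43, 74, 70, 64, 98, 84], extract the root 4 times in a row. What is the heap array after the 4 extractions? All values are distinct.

[64, 74, 70, 84, 98]

extract-min #1 returns 12:
  remove root 12; move last element 84 to root → [84, 42, 56, 43, 74, 70, 64, 98]
  84 vs smaller child 42 at index 1, swap → [42, 84, 56, 43, 74, 70, 64, 98]
  84 vs smaller child 43 at index 3, swap → [42, 43, 56, 84, 74, 70, 64, 98]
extract-min #2 returns 42:
  remove root 42; move last element 98 to root → [98, 43, 56, 84, 74, 70, 64]
  98 vs smaller child 43 at index 1, swap → [43, 98, 56, 84, 74, 70, 64]
  98 vs smaller child 74 at index 4, swap → [43, 74, 56, 84, 98, 70, 64]
extract-min #3 returns 43:
  remove root 43; move last element 64 to root → [64, 74, 56, 84, 98, 70]
  64 vs smaller child 56 at index 2, swap → [56, 74, 64, 84, 98, 70]
extract-min #4 returns 56:
  remove root 56; move last element 70 to root → [70, 74, 64, 84, 98]
  70 vs smaller child 64 at index 2, swap → [64, 74, 70, 84, 98]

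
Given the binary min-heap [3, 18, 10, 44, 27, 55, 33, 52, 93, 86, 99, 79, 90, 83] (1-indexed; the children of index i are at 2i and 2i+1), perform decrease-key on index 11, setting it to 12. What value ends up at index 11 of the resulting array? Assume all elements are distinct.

27

set index 11 from 99 to 12 → [3, 18, 10, 44, 27, 55, 33, 52, 93, 86, 12, 79, 90, 83]
12 < parent 27 at index 5, swap → [3, 18, 10, 44, 12, 55, 33, 52, 93, 86, 27, 79, 90, 83]
12 < parent 18 at index 2, swap → [3, 12, 10, 44, 18, 55, 33, 52, 93, 86, 27, 79, 90, 83]
resulting array: [3, 12, 10, 44, 18, 55, 33, 52, 93, 86, 27, 79, 90, 83]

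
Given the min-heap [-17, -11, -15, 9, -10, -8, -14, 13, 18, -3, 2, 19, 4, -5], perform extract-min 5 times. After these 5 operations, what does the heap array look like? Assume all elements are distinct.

[-8, -3, -5, 9, 2, 4, 19, 13, 18]

extract-min #1 returns -17:
  remove root -17; move last element -5 to root → [-5, -11, -15, 9, -10, -8, -14, 13, 18, -3, 2, 19, 4]
  -5 vs smaller child -15 at index 2, swap → [-15, -11, -5, 9, -10, -8, -14, 13, 18, -3, 2, 19, 4]
  -5 vs smaller child -14 at index 6, swap → [-15, -11, -14, 9, -10, -8, -5, 13, 18, -3, 2, 19, 4]
extract-min #2 returns -15:
  remove root -15; move last element 4 to root → [4, -11, -14, 9, -10, -8, -5, 13, 18, -3, 2, 19]
  4 vs smaller child -14 at index 2, swap → [-14, -11, 4, 9, -10, -8, -5, 13, 18, -3, 2, 19]
  4 vs smaller child -8 at index 5, swap → [-14, -11, -8, 9, -10, 4, -5, 13, 18, -3, 2, 19]
extract-min #3 returns -14:
  remove root -14; move last element 19 to root → [19, -11, -8, 9, -10, 4, -5, 13, 18, -3, 2]
  19 vs smaller child -11 at index 1, swap → [-11, 19, -8, 9, -10, 4, -5, 13, 18, -3, 2]
  19 vs smaller child -10 at index 4, swap → [-11, -10, -8, 9, 19, 4, -5, 13, 18, -3, 2]
  19 vs smaller child -3 at index 9, swap → [-11, -10, -8, 9, -3, 4, -5, 13, 18, 19, 2]
extract-min #4 returns -11:
  remove root -11; move last element 2 to root → [2, -10, -8, 9, -3, 4, -5, 13, 18, 19]
  2 vs smaller child -10 at index 1, swap → [-10, 2, -8, 9, -3, 4, -5, 13, 18, 19]
  2 vs smaller child -3 at index 4, swap → [-10, -3, -8, 9, 2, 4, -5, 13, 18, 19]
extract-min #5 returns -10:
  remove root -10; move last element 19 to root → [19, -3, -8, 9, 2, 4, -5, 13, 18]
  19 vs smaller child -8 at index 2, swap → [-8, -3, 19, 9, 2, 4, -5, 13, 18]
  19 vs smaller child -5 at index 6, swap → [-8, -3, -5, 9, 2, 4, 19, 13, 18]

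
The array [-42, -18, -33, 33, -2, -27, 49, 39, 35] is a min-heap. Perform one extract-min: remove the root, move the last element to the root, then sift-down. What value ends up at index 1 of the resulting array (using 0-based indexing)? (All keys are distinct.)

-18

remove root -42; move last element 35 to root → [35, -18, -33, 33, -2, -27, 49, 39]
35 vs smaller child -33 at index 2, swap → [-33, -18, 35, 33, -2, -27, 49, 39]
35 vs smaller child -27 at index 5, swap → [-33, -18, -27, 33, -2, 35, 49, 39]
resulting array: [-33, -18, -27, 33, -2, 35, 49, 39]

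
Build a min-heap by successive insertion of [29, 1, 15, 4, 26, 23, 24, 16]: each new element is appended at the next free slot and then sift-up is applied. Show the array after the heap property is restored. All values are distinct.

[1, 4, 15, 16, 26, 23, 24, 29]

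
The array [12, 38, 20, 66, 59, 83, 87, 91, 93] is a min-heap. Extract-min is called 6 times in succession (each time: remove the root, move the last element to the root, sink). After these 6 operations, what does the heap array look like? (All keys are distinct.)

[87, 93, 91]

extract-min #1 returns 12:
  remove root 12; move last element 93 to root → [93, 38, 20, 66, 59, 83, 87, 91]
  93 vs smaller child 20 at index 2, swap → [20, 38, 93, 66, 59, 83, 87, 91]
  93 vs smaller child 83 at index 5, swap → [20, 38, 83, 66, 59, 93, 87, 91]
extract-min #2 returns 20:
  remove root 20; move last element 91 to root → [91, 38, 83, 66, 59, 93, 87]
  91 vs smaller child 38 at index 1, swap → [38, 91, 83, 66, 59, 93, 87]
  91 vs smaller child 59 at index 4, swap → [38, 59, 83, 66, 91, 93, 87]
extract-min #3 returns 38:
  remove root 38; move last element 87 to root → [87, 59, 83, 66, 91, 93]
  87 vs smaller child 59 at index 1, swap → [59, 87, 83, 66, 91, 93]
  87 vs smaller child 66 at index 3, swap → [59, 66, 83, 87, 91, 93]
extract-min #4 returns 59:
  remove root 59; move last element 93 to root → [93, 66, 83, 87, 91]
  93 vs smaller child 66 at index 1, swap → [66, 93, 83, 87, 91]
  93 vs smaller child 87 at index 3, swap → [66, 87, 83, 93, 91]
extract-min #5 returns 66:
  remove root 66; move last element 91 to root → [91, 87, 83, 93]
  91 vs smaller child 83 at index 2, swap → [83, 87, 91, 93]
extract-min #6 returns 83:
  remove root 83; move last element 93 to root → [93, 87, 91]
  93 vs smaller child 87 at index 1, swap → [87, 93, 91]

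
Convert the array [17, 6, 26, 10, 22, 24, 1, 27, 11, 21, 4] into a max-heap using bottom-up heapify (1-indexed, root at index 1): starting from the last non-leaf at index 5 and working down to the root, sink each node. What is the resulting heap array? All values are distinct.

[27, 22, 26, 11, 21, 24, 1, 10, 6, 17, 4]

sift down from index 5: already satisfies heap property
sift down from index 4:
  10 vs larger child 27 at index 8, swap → [17, 6, 26, 27, 22, 24, 1, 10, 11, 21, 4]
sift down from index 3: already satisfies heap property
sift down from index 2:
  6 vs larger child 27 at index 4, swap → [17, 27, 26, 6, 22, 24, 1, 10, 11, 21, 4]
  6 vs larger child 11 at index 9, swap → [17, 27, 26, 11, 22, 24, 1, 10, 6, 21, 4]
sift down from index 1:
  17 vs larger child 27 at index 2, swap → [27, 17, 26, 11, 22, 24, 1, 10, 6, 21, 4]
  17 vs larger child 22 at index 5, swap → [27, 22, 26, 11, 17, 24, 1, 10, 6, 21, 4]
  17 vs larger child 21 at index 10, swap → [27, 22, 26, 11, 21, 24, 1, 10, 6, 17, 4]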